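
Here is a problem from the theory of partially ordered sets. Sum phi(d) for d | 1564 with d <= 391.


Divisors of 1564 up to 391: [1, 2, 4, 17, 23, 34, 46, 68, 92, 391]
phi values: [1, 1, 2, 16, 22, 16, 22, 32, 44, 352]
Sum = 508


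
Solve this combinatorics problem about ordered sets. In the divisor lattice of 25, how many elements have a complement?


An element a is complemented if some b has a meet b = bottom, a join b = top.
a is complemented iff gcd(a, n/a)=1, i.e. a is a unitary divisor of 25.
Complemented elements: 1, 25
Count: 2


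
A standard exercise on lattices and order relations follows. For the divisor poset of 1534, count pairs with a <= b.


The order relation is {(a,b) : a <= b}, reflexive so it includes (a,a).
Examples: (1,1), (1,118), (1,13), (1,1534), (1,2), ...
Total ordered pairs: 27


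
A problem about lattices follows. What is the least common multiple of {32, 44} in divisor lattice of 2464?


In a divisor lattice, join = lcm (least common multiple).
Compute lcm iteratively: start with first element, then lcm(current, next).
Elements: [32, 44]
lcm(32,44) = 352
Final lcm = 352


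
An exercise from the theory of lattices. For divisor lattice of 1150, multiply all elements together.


Divisors of 1150: [1, 2, 5, 10, 23, 25, 46, 50, 115, 230, 575, 1150]
Product = n^(d(n)/2) = 1150^(12/2)
Product = 2313060765625000000


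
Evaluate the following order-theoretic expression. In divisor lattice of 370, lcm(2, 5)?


Join=lcm.
gcd(2,5)=1
lcm=10


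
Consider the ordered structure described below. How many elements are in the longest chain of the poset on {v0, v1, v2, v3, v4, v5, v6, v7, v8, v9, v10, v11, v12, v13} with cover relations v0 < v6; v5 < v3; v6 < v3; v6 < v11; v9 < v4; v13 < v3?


A chain is a totally ordered subset; we count the number of elements in a maximum chain.
Compute, for each element x, the size of the longest chain ending at x:
  v0: 1
  v1: 1
  v2: 1
  v5: 1
  v7: 1
  v8: 1
  ...
A maximum chain: v0 < v6 < v3
Number of elements in the longest chain: 3


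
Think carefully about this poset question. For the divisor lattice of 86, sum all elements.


sigma(n) = sum of divisors.
Divisors of 86: [1, 2, 43, 86]
Sum = 132


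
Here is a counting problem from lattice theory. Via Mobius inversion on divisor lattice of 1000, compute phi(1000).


phi(n) = n * prod_{p|n} (1 - 1/p).
Prime divisors of 1000: [2, 5]
phi(1000) = 1000 * (1 - 1/2) * (1 - 1/5)
phi(1000) = 400


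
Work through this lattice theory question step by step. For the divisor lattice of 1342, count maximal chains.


A maximal chain goes from the minimum element to a maximal element via cover relations.
Counting all min-to-max paths in the cover graph.
Total maximal chains: 6


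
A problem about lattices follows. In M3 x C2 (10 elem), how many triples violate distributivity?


Distributive law: a ^ (b v c) = (a ^ b) v (a ^ c).
Check all 10^3 = 1000 ordered triples (a,b,c).
  e.g. a=(a1,0), b=(a2,0), c=(a3,0): lhs=(a1,0) != rhs=(0,0)
  e.g. a=(a1,0), b=(a2,0), c=(a3,1): lhs=(a1,0) != rhs=(0,0)
Total violating triples: 48


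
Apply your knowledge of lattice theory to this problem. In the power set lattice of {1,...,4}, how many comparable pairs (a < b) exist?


A comparable pair {a,b} has a < b or b < a in the order.
Count unordered pairs where one element is strictly below the other.
Examples: {{},{1}}, {{},{2}}, {{},{3}}, {{},{4}}, ...
Total comparable pairs: 65


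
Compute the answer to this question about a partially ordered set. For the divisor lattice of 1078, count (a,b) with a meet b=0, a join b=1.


Complement pair (a,b): a meet b = bottom, a join b = top.
Here: gcd(a,b)=1 and lcm(a,b)=1078, i.e. a*b=1078 with a,b coprime.
Pairs found: (1,1078), (2,539), (11,98), (22,49), ... (4 more)
Total ordered pairs: 8


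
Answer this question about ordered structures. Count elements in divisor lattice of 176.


Divisors of 176: [1, 2, 4, 8, 11, 16, 22, 44, 88, 176]
Count: 10


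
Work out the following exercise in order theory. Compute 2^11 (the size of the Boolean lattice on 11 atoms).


Power set = 2^n.
2^11 = 2048


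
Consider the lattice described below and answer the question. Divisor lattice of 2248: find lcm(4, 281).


In a divisor lattice, join = lcm (least common multiple).
gcd(4,281) = 1
lcm(4,281) = 4*281/gcd = 1124/1 = 1124


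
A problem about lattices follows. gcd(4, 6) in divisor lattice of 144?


Meet=gcd.
gcd(4,6)=2


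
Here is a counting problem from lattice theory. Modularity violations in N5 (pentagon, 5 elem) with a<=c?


Modular law: if a <= c then a v (b ^ c) = (a v b) ^ c.
Check all triples (a,b,c) with a <= c among 5 elements.
  e.g. a=a, b=c, c=b: lhs=a != rhs=b
Total violating triples: 1


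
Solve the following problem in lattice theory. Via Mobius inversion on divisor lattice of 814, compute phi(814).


phi(n) = n * prod_{p|n} (1 - 1/p).
Prime divisors of 814: [2, 11, 37]
phi(814) = 814 * (1 - 1/2) * (1 - 1/11) * (1 - 1/37)
phi(814) = 360


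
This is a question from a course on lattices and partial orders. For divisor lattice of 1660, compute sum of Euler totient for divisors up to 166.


Divisors of 1660 up to 166: [1, 2, 4, 5, 10, 20, 83, 166]
phi values: [1, 1, 2, 4, 4, 8, 82, 82]
Sum = 184


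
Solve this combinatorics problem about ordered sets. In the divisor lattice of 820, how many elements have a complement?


An element a is complemented if some b has a meet b = bottom, a join b = top.
a is complemented iff gcd(a, n/a)=1, i.e. a is a unitary divisor of 820.
Complemented elements: 1, 4, 5, 20, 41, 164, ... (2 more)
Count: 8


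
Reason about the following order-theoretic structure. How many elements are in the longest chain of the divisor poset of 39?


A chain is a totally ordered subset; we count the number of elements in a maximum chain.
Compute, for each element x, the size of the longest chain ending at x:
  1: 1
  3: 2
  13: 2
  39: 3
A maximum chain: 1 < 3 < 39
Number of elements in the longest chain: 3


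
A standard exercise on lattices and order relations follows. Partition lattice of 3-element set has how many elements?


B(n) = number of set partitions of an n-element set.
B(n) satisfies the recurrence: B(n+1) = sum_k C(n,k)*B(k).
B(3) = 5


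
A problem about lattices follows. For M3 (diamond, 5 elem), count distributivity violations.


Distributive law: a ^ (b v c) = (a ^ b) v (a ^ c).
Check all 5^3 = 125 ordered triples (a,b,c).
  e.g. a=a1, b=a2, c=a3: lhs=a1 != rhs=0
  e.g. a=a1, b=a3, c=a2: lhs=a1 != rhs=0
Total violating triples: 6


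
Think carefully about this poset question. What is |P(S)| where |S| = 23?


Power set = 2^n.
2^23 = 8388608


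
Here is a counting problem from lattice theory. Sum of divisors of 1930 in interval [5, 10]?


Interval [5,10] in divisors of 1930: [5, 10]
Sum = 15


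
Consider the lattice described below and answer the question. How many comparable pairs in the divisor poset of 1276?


A comparable pair {a,b} has a < b or b < a in the order.
Count unordered pairs where one element is strictly below the other.
Examples: {1,2}, {1,4}, {1,11}, {1,22}, ...
Total comparable pairs: 42


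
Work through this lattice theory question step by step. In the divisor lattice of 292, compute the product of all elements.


Divisors of 292: [1, 2, 4, 73, 146, 292]
Product = n^(d(n)/2) = 292^(6/2)
Product = 24897088


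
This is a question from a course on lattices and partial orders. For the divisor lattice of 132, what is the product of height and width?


Height = length of longest chain minus 1; width = size of largest antichain.
A maximum chain: 1 | 11 | 33 | 66 | 132  (height 4).
A maximum antichain: {4, 6, 22, 33}  (width 4).
Product = 4 * 4 = 16


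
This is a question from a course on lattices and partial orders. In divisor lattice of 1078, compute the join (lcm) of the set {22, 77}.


In a divisor lattice, join = lcm (least common multiple).
Compute lcm iteratively: start with first element, then lcm(current, next).
Elements: [22, 77]
lcm(22,77) = 154
Final lcm = 154


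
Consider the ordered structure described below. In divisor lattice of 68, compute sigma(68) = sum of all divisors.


sigma(n) = sum of divisors.
Divisors of 68: [1, 2, 4, 17, 34, 68]
Sum = 126


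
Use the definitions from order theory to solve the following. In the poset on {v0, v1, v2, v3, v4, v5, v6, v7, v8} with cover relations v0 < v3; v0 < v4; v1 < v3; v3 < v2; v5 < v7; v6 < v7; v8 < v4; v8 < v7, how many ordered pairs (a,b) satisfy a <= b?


The order relation is {(a,b) : a <= b}, reflexive so it includes (a,a).
Examples: (v0,v0), (v0,v2), (v0,v3), (v0,v4), (v1,v1), ...
Total ordered pairs: 19


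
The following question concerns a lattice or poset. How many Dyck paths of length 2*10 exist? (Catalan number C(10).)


C(n) = C(2n, n) / (n+1).
C(20, 10) = 184756
C(10) = 184756 / 11 = 16796


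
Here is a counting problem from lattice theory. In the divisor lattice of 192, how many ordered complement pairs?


Complement pair (a,b): a meet b = bottom, a join b = top.
Here: gcd(a,b)=1 and lcm(a,b)=192, i.e. a*b=192 with a,b coprime.
Pairs found: (1,192), (3,64), (64,3), (192,1)
Total ordered pairs: 4


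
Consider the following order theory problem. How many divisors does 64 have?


Divisors of 64: [1, 2, 4, 8, 16, 32, 64]
Count: 7


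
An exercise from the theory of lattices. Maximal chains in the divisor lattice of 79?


A maximal chain goes from the minimum element to a maximal element via cover relations.
Counting all min-to-max paths in the cover graph.
Total maximal chains: 1


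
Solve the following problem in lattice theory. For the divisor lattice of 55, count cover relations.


A cover relation a -< b holds when a < b with no c strictly between.
Cover relations:
  1 -< 5
  1 -< 11
  5 -< 55
  11 -< 55
Total: 4


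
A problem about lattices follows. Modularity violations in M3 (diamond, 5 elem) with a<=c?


Modular law: if a <= c then a v (b ^ c) = (a v b) ^ c.
Check all triples (a,b,c) with a <= c among 5 elements.
This lattice is modular (diamonds M_m and their chain-products are modular).
Total violating triples: 0


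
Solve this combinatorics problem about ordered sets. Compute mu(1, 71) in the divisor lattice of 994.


In a divisor lattice, mu(a,b) = mu(b/a) where mu is the classical Mobius function.
b/a = 71/1 = 71
Prime factorization of 71: primes [71]
71 is squarefree with 1 prime factor(s), so mu(71) = (-1)^1 = -1


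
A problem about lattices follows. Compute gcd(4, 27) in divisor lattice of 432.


In a divisor lattice, meet = gcd (greatest common divisor).
By Euclidean algorithm or factoring: gcd(4,27) = 1


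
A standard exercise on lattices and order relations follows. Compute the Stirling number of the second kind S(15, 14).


S(n,k) = k*S(n-1,k) + S(n-1,k-1).
S(14,14) = 1, S(14,13) = 91
S(15,14) = 14*1 + 91 = 14 + 91
S(15,14) = 105


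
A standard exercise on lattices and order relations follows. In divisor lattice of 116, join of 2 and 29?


In a divisor lattice, join = lcm (least common multiple).
gcd(2,29) = 1
lcm(2,29) = 2*29/gcd = 58/1 = 58


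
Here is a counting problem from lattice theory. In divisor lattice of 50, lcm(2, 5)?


Join=lcm.
gcd(2,5)=1
lcm=10


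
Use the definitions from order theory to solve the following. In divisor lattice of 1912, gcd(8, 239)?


Meet=gcd.
gcd(8,239)=1


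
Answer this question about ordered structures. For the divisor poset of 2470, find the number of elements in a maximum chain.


A chain is a totally ordered subset; we count the number of elements in a maximum chain.
Compute, for each element x, the size of the longest chain ending at x:
  1: 1
  2: 2
  5: 2
  13: 2
  19: 2
  10: 3
  ...
A maximum chain: 1 < 2 < 10 < 130 < 2470
Number of elements in the longest chain: 5


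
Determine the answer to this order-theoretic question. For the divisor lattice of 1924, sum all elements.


sigma(n) = sum of divisors.
Divisors of 1924: [1, 2, 4, 13, 26, 37, 52, 74, 148, 481, 962, 1924]
Sum = 3724


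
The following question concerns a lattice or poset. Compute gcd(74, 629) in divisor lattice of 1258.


In a divisor lattice, meet = gcd (greatest common divisor).
By Euclidean algorithm or factoring: gcd(74,629) = 37


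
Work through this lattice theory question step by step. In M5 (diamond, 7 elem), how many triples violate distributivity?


Distributive law: a ^ (b v c) = (a ^ b) v (a ^ c).
Check all 7^3 = 343 ordered triples (a,b,c).
  e.g. a=a1, b=a2, c=a3: lhs=a1 != rhs=0
  e.g. a=a1, b=a2, c=a4: lhs=a1 != rhs=0
Total violating triples: 60


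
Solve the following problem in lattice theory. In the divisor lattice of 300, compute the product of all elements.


Divisors of 300: [1, 2, 3, 4, 5, 6, 10, 12, 15, 20, 25, 30, 50, 60, 75, 100, 150, 300]
Product = n^(d(n)/2) = 300^(18/2)
Product = 19683000000000000000000


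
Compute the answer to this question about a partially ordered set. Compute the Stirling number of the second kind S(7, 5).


S(n,k) = k*S(n-1,k) + S(n-1,k-1).
S(6,5) = 15, S(6,4) = 65
S(7,5) = 5*15 + 65 = 75 + 65
S(7,5) = 140


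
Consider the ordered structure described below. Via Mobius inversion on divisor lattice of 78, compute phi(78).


phi(n) = n * prod_{p|n} (1 - 1/p).
Prime divisors of 78: [2, 3, 13]
phi(78) = 78 * (1 - 1/2) * (1 - 1/3) * (1 - 1/13)
phi(78) = 24


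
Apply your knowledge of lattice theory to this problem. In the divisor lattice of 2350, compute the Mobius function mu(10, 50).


In a divisor lattice, mu(a,b) = mu(b/a) where mu is the classical Mobius function.
b/a = 50/10 = 5
Prime factorization of 5: primes [5]
5 is squarefree with 1 prime factor(s), so mu(5) = (-1)^1 = -1


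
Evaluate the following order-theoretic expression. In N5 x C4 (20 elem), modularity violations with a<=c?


Modular law: if a <= c then a v (b ^ c) = (a v b) ^ c.
Check all triples (a,b,c) with a <= c among 20 elements.
  e.g. a=(a,0), b=(c,0), c=(b,0): lhs=(a,0) != rhs=(b,0)
  e.g. a=(a,0), b=(c,1), c=(b,0): lhs=(a,0) != rhs=(b,0)
Total violating triples: 40


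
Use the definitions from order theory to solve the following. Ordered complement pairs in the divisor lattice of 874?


Complement pair (a,b): a meet b = bottom, a join b = top.
Here: gcd(a,b)=1 and lcm(a,b)=874, i.e. a*b=874 with a,b coprime.
Pairs found: (1,874), (2,437), (19,46), (23,38), ... (4 more)
Total ordered pairs: 8


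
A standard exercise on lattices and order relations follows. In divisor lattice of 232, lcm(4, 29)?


Join=lcm.
gcd(4,29)=1
lcm=116


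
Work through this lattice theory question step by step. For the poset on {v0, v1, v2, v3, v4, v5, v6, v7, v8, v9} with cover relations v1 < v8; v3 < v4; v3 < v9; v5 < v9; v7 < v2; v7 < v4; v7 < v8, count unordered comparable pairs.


A comparable pair {a,b} has a < b or b < a in the order.
Count unordered pairs where one element is strictly below the other.
Examples: {v1,v8}, {v2,v7}, {v3,v4}, {v3,v9}, ...
Total comparable pairs: 7


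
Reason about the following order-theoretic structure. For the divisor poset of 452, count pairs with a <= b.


The order relation is {(a,b) : a <= b}, reflexive so it includes (a,a).
Examples: (1,1), (1,113), (1,2), (1,226), (1,4), ...
Total ordered pairs: 18


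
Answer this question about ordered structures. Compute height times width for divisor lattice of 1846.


Height = length of longest chain minus 1; width = size of largest antichain.
A maximum chain: 1 | 71 | 923 | 1846  (height 3).
A maximum antichain: {2, 13, 71}  (width 3).
Product = 3 * 3 = 9


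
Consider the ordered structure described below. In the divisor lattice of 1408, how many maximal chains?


A maximal chain goes from the minimum element to a maximal element via cover relations.
Counting all min-to-max paths in the cover graph.
Total maximal chains: 8


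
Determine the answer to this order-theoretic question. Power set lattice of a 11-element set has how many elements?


Power set = 2^n.
2^11 = 2048


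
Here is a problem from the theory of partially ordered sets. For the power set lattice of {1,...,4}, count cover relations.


A cover relation a -< b holds when a < b with no c strictly between.
Cover relations:
  {} -< {1}
  {} -< {2}
  {} -< {3}
  {} -< {4}
  {1} -< {1,2}
  {1} -< {1,3}
  {1} -< {1,4}
  {2} -< {1,2}
  ...24 more
Total: 32


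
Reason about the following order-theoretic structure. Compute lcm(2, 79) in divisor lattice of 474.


In a divisor lattice, join = lcm (least common multiple).
gcd(2,79) = 1
lcm(2,79) = 2*79/gcd = 158/1 = 158


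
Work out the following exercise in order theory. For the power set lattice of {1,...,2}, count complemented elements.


An element a is complemented if some b has a meet b = bottom, a join b = top.
every subset A has complement S\A, so all elements are complemented.
Complemented elements: {}, {1}, {2}, {1,2}
Count: 4


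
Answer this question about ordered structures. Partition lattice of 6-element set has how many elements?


B(n) = number of set partitions of an n-element set.
B(n) satisfies the recurrence: B(n+1) = sum_k C(n,k)*B(k).
B(6) = 203


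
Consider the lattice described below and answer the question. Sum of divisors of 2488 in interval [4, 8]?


Interval [4,8] in divisors of 2488: [4, 8]
Sum = 12


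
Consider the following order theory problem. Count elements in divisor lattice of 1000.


Divisors of 1000: [1, 2, 4, 5, 8, 10, 20, 25, 40, 50, 100, 125, 200, 250, 500, 1000]
Count: 16


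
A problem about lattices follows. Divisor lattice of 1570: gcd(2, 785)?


Meet=gcd.
gcd(2,785)=1


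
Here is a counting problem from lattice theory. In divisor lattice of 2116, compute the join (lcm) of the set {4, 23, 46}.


In a divisor lattice, join = lcm (least common multiple).
Compute lcm iteratively: start with first element, then lcm(current, next).
Elements: [4, 23, 46]
lcm(4,23) = 92
lcm(92,46) = 92
Final lcm = 92


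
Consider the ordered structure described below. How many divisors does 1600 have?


Divisors of 1600: [1, 2, 4, 5, 8, 10, 16, 20, 25, 32, 40, 50, 64, 80, 100, 160, 200, 320, 400, 800, 1600]
Count: 21


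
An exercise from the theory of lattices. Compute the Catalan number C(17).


C(n) = C(2n, n) / (n+1).
C(34, 17) = 2333606220
C(17) = 2333606220 / 18 = 129644790


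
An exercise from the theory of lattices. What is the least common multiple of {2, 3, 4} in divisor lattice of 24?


In a divisor lattice, join = lcm (least common multiple).
Compute lcm iteratively: start with first element, then lcm(current, next).
Elements: [2, 3, 4]
lcm(2,3) = 6
lcm(6,4) = 12
Final lcm = 12


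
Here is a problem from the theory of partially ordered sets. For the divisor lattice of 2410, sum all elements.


sigma(n) = sum of divisors.
Divisors of 2410: [1, 2, 5, 10, 241, 482, 1205, 2410]
Sum = 4356


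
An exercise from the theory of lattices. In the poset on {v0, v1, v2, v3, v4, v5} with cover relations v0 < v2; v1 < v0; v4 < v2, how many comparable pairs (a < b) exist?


A comparable pair {a,b} has a < b or b < a in the order.
Count unordered pairs where one element is strictly below the other.
Examples: {v0,v1}, {v0,v2}, {v1,v2}, {v2,v4}
Total comparable pairs: 4


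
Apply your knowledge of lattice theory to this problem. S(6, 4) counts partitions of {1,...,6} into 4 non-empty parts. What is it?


S(n,k) = k*S(n-1,k) + S(n-1,k-1).
S(5,4) = 10, S(5,3) = 25
S(6,4) = 4*10 + 25 = 40 + 25
S(6,4) = 65


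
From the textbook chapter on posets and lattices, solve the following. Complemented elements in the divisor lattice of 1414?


An element a is complemented if some b has a meet b = bottom, a join b = top.
a is complemented iff gcd(a, n/a)=1, i.e. a is a unitary divisor of 1414.
Complemented elements: 1, 2, 7, 14, 101, 202, ... (2 more)
Count: 8


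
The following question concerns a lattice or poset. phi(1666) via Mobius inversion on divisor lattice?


phi(n) = n * prod_{p|n} (1 - 1/p).
Prime divisors of 1666: [2, 7, 17]
phi(1666) = 1666 * (1 - 1/2) * (1 - 1/7) * (1 - 1/17)
phi(1666) = 672


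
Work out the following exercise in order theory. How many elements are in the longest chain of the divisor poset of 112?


A chain is a totally ordered subset; we count the number of elements in a maximum chain.
Compute, for each element x, the size of the longest chain ending at x:
  1: 1
  2: 2
  7: 2
  4: 3
  8: 4
  14: 3
  ...
A maximum chain: 1 < 2 < 4 < 8 < 16 < 112
Number of elements in the longest chain: 6


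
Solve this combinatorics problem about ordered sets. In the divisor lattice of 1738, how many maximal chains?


A maximal chain goes from the minimum element to a maximal element via cover relations.
Counting all min-to-max paths in the cover graph.
Total maximal chains: 6


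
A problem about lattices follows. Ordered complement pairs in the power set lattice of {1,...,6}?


Complement pair (a,b): a meet b = bottom, a join b = top.
Here: A intersect B = {} and A union B = {1,...,6}.
Pairs found: ({},{1,2,3,4,5,6}), ({1},{2,3,4,5,6}), ({2},{1,3,4,5,6}), ({3},{1,2,4,5,6}), ... (60 more)
Total ordered pairs: 64


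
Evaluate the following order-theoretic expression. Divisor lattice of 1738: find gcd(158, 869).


In a divisor lattice, meet = gcd (greatest common divisor).
By Euclidean algorithm or factoring: gcd(158,869) = 79


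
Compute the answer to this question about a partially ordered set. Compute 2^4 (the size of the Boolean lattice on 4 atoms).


Power set = 2^n.
2^4 = 16


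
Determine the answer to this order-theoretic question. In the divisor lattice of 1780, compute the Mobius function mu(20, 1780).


In a divisor lattice, mu(a,b) = mu(b/a) where mu is the classical Mobius function.
b/a = 1780/20 = 89
Prime factorization of 89: primes [89]
89 is squarefree with 1 prime factor(s), so mu(89) = (-1)^1 = -1


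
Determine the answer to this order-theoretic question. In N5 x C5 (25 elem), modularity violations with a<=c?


Modular law: if a <= c then a v (b ^ c) = (a v b) ^ c.
Check all triples (a,b,c) with a <= c among 25 elements.
  e.g. a=(a,0), b=(c,0), c=(b,0): lhs=(a,0) != rhs=(b,0)
  e.g. a=(a,0), b=(c,1), c=(b,0): lhs=(a,0) != rhs=(b,0)
Total violating triples: 75


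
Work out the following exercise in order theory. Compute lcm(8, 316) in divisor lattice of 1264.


In a divisor lattice, join = lcm (least common multiple).
gcd(8,316) = 4
lcm(8,316) = 8*316/gcd = 2528/4 = 632


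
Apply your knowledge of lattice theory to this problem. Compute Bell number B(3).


B(n) = number of set partitions of an n-element set.
B(n) satisfies the recurrence: B(n+1) = sum_k C(n,k)*B(k).
B(3) = 5


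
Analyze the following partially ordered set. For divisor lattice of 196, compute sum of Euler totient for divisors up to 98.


Divisors of 196 up to 98: [1, 2, 4, 7, 14, 28, 49, 98]
phi values: [1, 1, 2, 6, 6, 12, 42, 42]
Sum = 112


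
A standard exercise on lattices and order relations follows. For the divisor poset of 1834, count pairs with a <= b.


The order relation is {(a,b) : a <= b}, reflexive so it includes (a,a).
Examples: (1,1), (1,131), (1,14), (1,1834), (1,2), ...
Total ordered pairs: 27


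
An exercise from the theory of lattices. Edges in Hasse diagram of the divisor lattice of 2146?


A cover relation a -< b holds when a < b with no c strictly between.
Cover relations:
  1 -< 2
  1 -< 29
  1 -< 37
  2 -< 58
  2 -< 74
  29 -< 58
  29 -< 1073
  37 -< 74
  ...4 more
Total: 12


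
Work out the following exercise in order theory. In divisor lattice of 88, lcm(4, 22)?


Join=lcm.
gcd(4,22)=2
lcm=44


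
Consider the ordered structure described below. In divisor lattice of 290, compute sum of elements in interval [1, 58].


Interval [1,58] in divisors of 290: [1, 2, 29, 58]
Sum = 90


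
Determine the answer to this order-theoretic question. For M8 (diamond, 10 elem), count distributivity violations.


Distributive law: a ^ (b v c) = (a ^ b) v (a ^ c).
Check all 10^3 = 1000 ordered triples (a,b,c).
  e.g. a=a1, b=a2, c=a3: lhs=a1 != rhs=0
  e.g. a=a1, b=a2, c=a4: lhs=a1 != rhs=0
Total violating triples: 336


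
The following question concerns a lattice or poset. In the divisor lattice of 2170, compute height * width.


Height = length of longest chain minus 1; width = size of largest antichain.
A maximum chain: 1 | 31 | 217 | 1085 | 2170  (height 4).
A maximum antichain: {10, 14, 35, 62, 155, 217}  (width 6).
Product = 4 * 6 = 24


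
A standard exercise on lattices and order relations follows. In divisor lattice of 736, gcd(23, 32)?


Meet=gcd.
gcd(23,32)=1


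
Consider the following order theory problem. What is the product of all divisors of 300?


Divisors of 300: [1, 2, 3, 4, 5, 6, 10, 12, 15, 20, 25, 30, 50, 60, 75, 100, 150, 300]
Product = n^(d(n)/2) = 300^(18/2)
Product = 19683000000000000000000


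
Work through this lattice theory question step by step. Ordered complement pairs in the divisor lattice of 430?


Complement pair (a,b): a meet b = bottom, a join b = top.
Here: gcd(a,b)=1 and lcm(a,b)=430, i.e. a*b=430 with a,b coprime.
Pairs found: (1,430), (2,215), (5,86), (10,43), ... (4 more)
Total ordered pairs: 8


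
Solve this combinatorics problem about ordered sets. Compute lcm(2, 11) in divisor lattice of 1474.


In a divisor lattice, join = lcm (least common multiple).
gcd(2,11) = 1
lcm(2,11) = 2*11/gcd = 22/1 = 22


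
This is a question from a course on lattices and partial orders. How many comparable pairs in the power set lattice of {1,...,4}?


A comparable pair {a,b} has a < b or b < a in the order.
Count unordered pairs where one element is strictly below the other.
Examples: {{},{1}}, {{},{2}}, {{},{3}}, {{},{4}}, ...
Total comparable pairs: 65


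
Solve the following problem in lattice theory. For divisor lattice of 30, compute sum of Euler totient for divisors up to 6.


Divisors of 30 up to 6: [1, 2, 3, 5, 6]
phi values: [1, 1, 2, 4, 2]
Sum = 10


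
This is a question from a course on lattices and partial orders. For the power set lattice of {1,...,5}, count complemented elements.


An element a is complemented if some b has a meet b = bottom, a join b = top.
every subset A has complement S\A, so all elements are complemented.
Complemented elements: {}, {1}, {2}, {3}, {4}, {5}, ... (26 more)
Count: 32


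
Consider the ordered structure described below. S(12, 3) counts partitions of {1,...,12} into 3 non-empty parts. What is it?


S(n,k) = k*S(n-1,k) + S(n-1,k-1).
S(11,3) = 28501, S(11,2) = 1023
S(12,3) = 3*28501 + 1023 = 85503 + 1023
S(12,3) = 86526


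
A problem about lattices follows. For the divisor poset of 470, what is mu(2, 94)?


In a divisor lattice, mu(a,b) = mu(b/a) where mu is the classical Mobius function.
b/a = 94/2 = 47
Prime factorization of 47: primes [47]
47 is squarefree with 1 prime factor(s), so mu(47) = (-1)^1 = -1


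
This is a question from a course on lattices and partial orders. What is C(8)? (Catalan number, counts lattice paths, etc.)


C(n) = C(2n, n) / (n+1).
C(16, 8) = 12870
C(8) = 12870 / 9 = 1430


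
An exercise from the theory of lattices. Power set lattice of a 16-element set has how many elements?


Power set = 2^n.
2^16 = 65536


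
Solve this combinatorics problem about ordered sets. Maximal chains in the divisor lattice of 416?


A maximal chain goes from the minimum element to a maximal element via cover relations.
Counting all min-to-max paths in the cover graph.
Total maximal chains: 6


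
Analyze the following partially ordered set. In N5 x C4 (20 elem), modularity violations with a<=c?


Modular law: if a <= c then a v (b ^ c) = (a v b) ^ c.
Check all triples (a,b,c) with a <= c among 20 elements.
  e.g. a=(a,0), b=(c,0), c=(b,0): lhs=(a,0) != rhs=(b,0)
  e.g. a=(a,0), b=(c,1), c=(b,0): lhs=(a,0) != rhs=(b,0)
Total violating triples: 40


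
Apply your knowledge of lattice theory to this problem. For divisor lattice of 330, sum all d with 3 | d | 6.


Interval [3,6] in divisors of 330: [3, 6]
Sum = 9


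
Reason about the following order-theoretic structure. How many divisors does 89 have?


Divisors of 89: [1, 89]
Count: 2


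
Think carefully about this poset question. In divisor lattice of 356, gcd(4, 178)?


Meet=gcd.
gcd(4,178)=2


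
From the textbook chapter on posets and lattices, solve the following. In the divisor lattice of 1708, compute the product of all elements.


Divisors of 1708: [1, 2, 4, 7, 14, 28, 61, 122, 244, 427, 854, 1708]
Product = n^(d(n)/2) = 1708^(12/2)
Product = 24827168863016095744


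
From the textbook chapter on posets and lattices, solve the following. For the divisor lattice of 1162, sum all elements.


sigma(n) = sum of divisors.
Divisors of 1162: [1, 2, 7, 14, 83, 166, 581, 1162]
Sum = 2016


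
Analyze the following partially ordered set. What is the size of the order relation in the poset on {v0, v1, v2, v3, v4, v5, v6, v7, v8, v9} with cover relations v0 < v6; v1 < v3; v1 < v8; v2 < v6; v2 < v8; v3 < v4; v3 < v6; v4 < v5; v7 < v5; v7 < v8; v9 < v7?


The order relation is {(a,b) : a <= b}, reflexive so it includes (a,a).
Examples: (v0,v0), (v0,v6), (v1,v1), (v1,v3), (v1,v4), ...
Total ordered pairs: 27


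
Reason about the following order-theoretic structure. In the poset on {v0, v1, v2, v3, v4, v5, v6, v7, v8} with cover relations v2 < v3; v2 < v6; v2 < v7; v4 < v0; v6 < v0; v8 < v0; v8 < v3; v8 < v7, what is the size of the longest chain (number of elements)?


A chain is a totally ordered subset; we count the number of elements in a maximum chain.
Compute, for each element x, the size of the longest chain ending at x:
  v1: 1
  v2: 1
  v4: 1
  v5: 1
  v8: 1
  v6: 2
  ...
A maximum chain: v2 < v6 < v0
Number of elements in the longest chain: 3


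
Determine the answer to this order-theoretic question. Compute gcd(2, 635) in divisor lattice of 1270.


In a divisor lattice, meet = gcd (greatest common divisor).
By Euclidean algorithm or factoring: gcd(2,635) = 1


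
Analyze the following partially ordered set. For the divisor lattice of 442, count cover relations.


A cover relation a -< b holds when a < b with no c strictly between.
Cover relations:
  1 -< 2
  1 -< 13
  1 -< 17
  2 -< 26
  2 -< 34
  13 -< 26
  13 -< 221
  17 -< 34
  ...4 more
Total: 12


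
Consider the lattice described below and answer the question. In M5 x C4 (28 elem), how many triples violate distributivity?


Distributive law: a ^ (b v c) = (a ^ b) v (a ^ c).
Check all 28^3 = 21952 ordered triples (a,b,c).
  e.g. a=(a1,0), b=(a2,0), c=(a3,0): lhs=(a1,0) != rhs=(0,0)
  e.g. a=(a1,0), b=(a2,0), c=(a3,1): lhs=(a1,0) != rhs=(0,0)
Total violating triples: 3840


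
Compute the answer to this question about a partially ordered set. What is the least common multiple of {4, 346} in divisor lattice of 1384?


In a divisor lattice, join = lcm (least common multiple).
Compute lcm iteratively: start with first element, then lcm(current, next).
Elements: [4, 346]
lcm(4,346) = 692
Final lcm = 692


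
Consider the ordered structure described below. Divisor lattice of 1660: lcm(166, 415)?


Join=lcm.
gcd(166,415)=83
lcm=830


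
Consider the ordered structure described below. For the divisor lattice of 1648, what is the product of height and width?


Height = length of longest chain minus 1; width = size of largest antichain.
A maximum chain: 1 | 103 | 206 | 412 | 824 | 1648  (height 5).
A maximum antichain: {2, 103}  (width 2).
Product = 5 * 2 = 10


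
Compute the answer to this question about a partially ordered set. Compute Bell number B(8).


B(n) = number of set partitions of an n-element set.
B(n) satisfies the recurrence: B(n+1) = sum_k C(n,k)*B(k).
B(8) = 4140


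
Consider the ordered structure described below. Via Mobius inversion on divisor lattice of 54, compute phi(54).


phi(n) = n * prod_{p|n} (1 - 1/p).
Prime divisors of 54: [2, 3]
phi(54) = 54 * (1 - 1/2) * (1 - 1/3)
phi(54) = 18


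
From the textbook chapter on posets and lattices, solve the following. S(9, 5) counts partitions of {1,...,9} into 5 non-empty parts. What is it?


S(n,k) = k*S(n-1,k) + S(n-1,k-1).
S(8,5) = 1050, S(8,4) = 1701
S(9,5) = 5*1050 + 1701 = 5250 + 1701
S(9,5) = 6951


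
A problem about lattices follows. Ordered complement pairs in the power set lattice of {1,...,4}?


Complement pair (a,b): a meet b = bottom, a join b = top.
Here: A intersect B = {} and A union B = {1,...,4}.
Pairs found: ({},{1,2,3,4}), ({1},{2,3,4}), ({2},{1,3,4}), ({3},{1,2,4}), ... (12 more)
Total ordered pairs: 16


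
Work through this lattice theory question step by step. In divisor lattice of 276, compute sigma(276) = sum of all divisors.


sigma(n) = sum of divisors.
Divisors of 276: [1, 2, 3, 4, 6, 12, 23, 46, 69, 92, 138, 276]
Sum = 672


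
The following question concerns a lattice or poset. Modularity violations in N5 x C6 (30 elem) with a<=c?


Modular law: if a <= c then a v (b ^ c) = (a v b) ^ c.
Check all triples (a,b,c) with a <= c among 30 elements.
  e.g. a=(a,0), b=(c,0), c=(b,0): lhs=(a,0) != rhs=(b,0)
  e.g. a=(a,0), b=(c,1), c=(b,0): lhs=(a,0) != rhs=(b,0)
Total violating triples: 126


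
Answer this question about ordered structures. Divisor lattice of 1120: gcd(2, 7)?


Meet=gcd.
gcd(2,7)=1


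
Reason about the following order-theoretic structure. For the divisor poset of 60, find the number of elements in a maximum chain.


A chain is a totally ordered subset; we count the number of elements in a maximum chain.
Compute, for each element x, the size of the longest chain ending at x:
  1: 1
  2: 2
  3: 2
  5: 2
  4: 3
  6: 3
  ...
A maximum chain: 1 < 2 < 4 < 12 < 60
Number of elements in the longest chain: 5


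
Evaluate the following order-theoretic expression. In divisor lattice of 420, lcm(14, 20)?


Join=lcm.
gcd(14,20)=2
lcm=140


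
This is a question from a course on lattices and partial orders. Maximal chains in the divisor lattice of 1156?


A maximal chain goes from the minimum element to a maximal element via cover relations.
Counting all min-to-max paths in the cover graph.
Total maximal chains: 6


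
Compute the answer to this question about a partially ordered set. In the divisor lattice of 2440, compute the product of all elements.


Divisors of 2440: [1, 2, 4, 5, 8, 10, 20, 40, 61, 122, 244, 305, 488, 610, 1220, 2440]
Product = n^(d(n)/2) = 2440^(16/2)
Product = 1256373046458980761600000000


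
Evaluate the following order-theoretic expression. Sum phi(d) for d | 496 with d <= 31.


Divisors of 496 up to 31: [1, 2, 4, 8, 16, 31]
phi values: [1, 1, 2, 4, 8, 30]
Sum = 46


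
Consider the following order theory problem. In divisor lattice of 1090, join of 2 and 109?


In a divisor lattice, join = lcm (least common multiple).
gcd(2,109) = 1
lcm(2,109) = 2*109/gcd = 218/1 = 218


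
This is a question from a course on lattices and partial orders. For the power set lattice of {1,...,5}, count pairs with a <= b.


The order relation is {(a,b) : a <= b}, reflexive so it includes (a,a).
Examples: ({},{}), ({},{1,2}), ({},{1,2,3}), ({},{1,2,3,4}), ({},{1,2,3,4,5}), ...
Total ordered pairs: 243


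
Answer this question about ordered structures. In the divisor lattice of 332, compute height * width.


Height = length of longest chain minus 1; width = size of largest antichain.
A maximum chain: 1 | 83 | 166 | 332  (height 3).
A maximum antichain: {2, 83}  (width 2).
Product = 3 * 2 = 6


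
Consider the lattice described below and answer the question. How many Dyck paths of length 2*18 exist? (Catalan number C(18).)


C(n) = C(2n, n) / (n+1).
C(36, 18) = 9075135300
C(18) = 9075135300 / 19 = 477638700


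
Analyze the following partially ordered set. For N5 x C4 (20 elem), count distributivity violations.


Distributive law: a ^ (b v c) = (a ^ b) v (a ^ c).
Check all 20^3 = 8000 ordered triples (a,b,c).
  e.g. a=(b,0), b=(a,0), c=(c,0): lhs=(b,0) != rhs=(a,0)
  e.g. a=(b,0), b=(a,0), c=(c,1): lhs=(b,0) != rhs=(a,0)
Total violating triples: 128


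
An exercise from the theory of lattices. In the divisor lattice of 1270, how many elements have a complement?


An element a is complemented if some b has a meet b = bottom, a join b = top.
a is complemented iff gcd(a, n/a)=1, i.e. a is a unitary divisor of 1270.
Complemented elements: 1, 2, 5, 10, 127, 254, ... (2 more)
Count: 8


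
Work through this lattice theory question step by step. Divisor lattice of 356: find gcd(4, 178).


In a divisor lattice, meet = gcd (greatest common divisor).
By Euclidean algorithm or factoring: gcd(4,178) = 2


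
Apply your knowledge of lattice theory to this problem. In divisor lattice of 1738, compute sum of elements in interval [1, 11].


Interval [1,11] in divisors of 1738: [1, 11]
Sum = 12


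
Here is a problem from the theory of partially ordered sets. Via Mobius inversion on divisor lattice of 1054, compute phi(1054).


phi(n) = n * prod_{p|n} (1 - 1/p).
Prime divisors of 1054: [2, 17, 31]
phi(1054) = 1054 * (1 - 1/2) * (1 - 1/17) * (1 - 1/31)
phi(1054) = 480


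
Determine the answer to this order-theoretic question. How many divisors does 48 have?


Divisors of 48: [1, 2, 3, 4, 6, 8, 12, 16, 24, 48]
Count: 10


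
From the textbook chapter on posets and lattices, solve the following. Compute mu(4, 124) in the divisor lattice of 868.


In a divisor lattice, mu(a,b) = mu(b/a) where mu is the classical Mobius function.
b/a = 124/4 = 31
Prime factorization of 31: primes [31]
31 is squarefree with 1 prime factor(s), so mu(31) = (-1)^1 = -1


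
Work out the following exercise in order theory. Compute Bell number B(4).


B(n) = number of set partitions of an n-element set.
B(n) satisfies the recurrence: B(n+1) = sum_k C(n,k)*B(k).
B(4) = 15


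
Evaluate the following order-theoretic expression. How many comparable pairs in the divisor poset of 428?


A comparable pair {a,b} has a < b or b < a in the order.
Count unordered pairs where one element is strictly below the other.
Examples: {1,2}, {1,4}, {1,107}, {1,214}, ...
Total comparable pairs: 12


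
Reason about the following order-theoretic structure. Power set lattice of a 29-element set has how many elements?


Power set = 2^n.
2^29 = 536870912


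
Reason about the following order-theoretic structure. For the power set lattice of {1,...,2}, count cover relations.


A cover relation a -< b holds when a < b with no c strictly between.
Cover relations:
  {} -< {1}
  {} -< {2}
  {1} -< {1,2}
  {2} -< {1,2}
Total: 4


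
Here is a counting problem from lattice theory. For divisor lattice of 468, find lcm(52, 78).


In a divisor lattice, join = lcm (least common multiple).
Compute lcm iteratively: start with first element, then lcm(current, next).
Elements: [52, 78]
lcm(52,78) = 156
Final lcm = 156


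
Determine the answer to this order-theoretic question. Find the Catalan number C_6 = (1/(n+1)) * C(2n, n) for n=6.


C(n) = C(2n, n) / (n+1).
C(12, 6) = 924
C(6) = 924 / 7 = 132


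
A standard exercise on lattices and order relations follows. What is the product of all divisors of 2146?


Divisors of 2146: [1, 2, 29, 37, 58, 74, 1073, 2146]
Product = n^(d(n)/2) = 2146^(8/2)
Product = 21208935459856


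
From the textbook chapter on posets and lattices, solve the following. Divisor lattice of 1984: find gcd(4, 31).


In a divisor lattice, meet = gcd (greatest common divisor).
By Euclidean algorithm or factoring: gcd(4,31) = 1


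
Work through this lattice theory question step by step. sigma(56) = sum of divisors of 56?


sigma(n) = sum of divisors.
Divisors of 56: [1, 2, 4, 7, 8, 14, 28, 56]
Sum = 120
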